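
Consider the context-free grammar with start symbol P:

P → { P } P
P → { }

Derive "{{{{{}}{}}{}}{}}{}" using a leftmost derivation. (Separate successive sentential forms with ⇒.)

P ⇒ {P}P ⇒ {{P}P}P ⇒ {{{P}P}P}P ⇒ {{{{P}P}P}P}P ⇒ {{{{{}}P}P}P}P ⇒ {{{{{}}{}}P}P}P ⇒ {{{{{}}{}}{}}P}P ⇒ {{{{{}}{}}{}}{}}P ⇒ {{{{{}}{}}{}}{}}{}

P ⇒ {P}P   [P → { P } P]
{P}P ⇒ {{P}P}P   [P → { P } P]
{{P}P}P ⇒ {{{P}P}P}P   [P → { P } P]
{{{P}P}P}P ⇒ {{{{P}P}P}P}P   [P → { P } P]
{{{{P}P}P}P}P ⇒ {{{{{}}P}P}P}P   [P → { }]
{{{{{}}P}P}P}P ⇒ {{{{{}}{}}P}P}P   [P → { }]
{{{{{}}{}}P}P}P ⇒ {{{{{}}{}}{}}P}P   [P → { }]
{{{{{}}{}}{}}P}P ⇒ {{{{{}}{}}{}}{}}P   [P → { }]
{{{{{}}{}}{}}{}}P ⇒ {{{{{}}{}}{}}{}}{}   [P → { }]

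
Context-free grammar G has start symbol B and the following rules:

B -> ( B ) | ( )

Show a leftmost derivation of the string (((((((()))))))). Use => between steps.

B => (B) => ((B)) => (((B))) => ((((B)))) => (((((B))))) => ((((((B)))))) => (((((((B))))))) => (((((((())))))))

B => (B)   [B -> ( B )]
(B) => ((B))   [B -> ( B )]
((B)) => (((B)))   [B -> ( B )]
(((B))) => ((((B))))   [B -> ( B )]
((((B)))) => (((((B)))))   [B -> ( B )]
(((((B))))) => ((((((B))))))   [B -> ( B )]
((((((B)))))) => (((((((B)))))))   [B -> ( B )]
(((((((B))))))) => (((((((())))))))   [B -> ( )]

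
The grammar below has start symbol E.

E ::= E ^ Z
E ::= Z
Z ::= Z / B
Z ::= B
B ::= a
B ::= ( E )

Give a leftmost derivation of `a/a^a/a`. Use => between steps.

E => E^Z   [E ::= E ^ Z]
E^Z => Z^Z   [E ::= Z]
Z^Z => Z/B^Z   [Z ::= Z / B]
Z/B^Z => B/B^Z   [Z ::= B]
B/B^Z => a/B^Z   [B ::= a]
a/B^Z => a/a^Z   [B ::= a]
a/a^Z => a/a^Z/B   [Z ::= Z / B]
a/a^Z/B => a/a^B/B   [Z ::= B]
a/a^B/B => a/a^a/B   [B ::= a]
a/a^a/B => a/a^a/a   [B ::= a]

E=>E^Z=>Z^Z=>Z/B^Z=>B/B^Z=>a/B^Z=>a/a^Z=>a/a^Z/B=>a/a^B/B=>a/a^a/B=>a/a^a/a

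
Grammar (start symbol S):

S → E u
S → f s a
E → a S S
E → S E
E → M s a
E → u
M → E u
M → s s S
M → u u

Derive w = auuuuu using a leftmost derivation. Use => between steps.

S => Eu   [S → E u]
Eu => aSSu   [E → a S S]
aSSu => aEuSu   [S → E u]
aEuSu => auuSu   [E → u]
auuSu => auuEuu   [S → E u]
auuEuu => auuuuu   [E → u]

S => Eu => aSSu => aEuSu => auuSu => auuEuu => auuuuu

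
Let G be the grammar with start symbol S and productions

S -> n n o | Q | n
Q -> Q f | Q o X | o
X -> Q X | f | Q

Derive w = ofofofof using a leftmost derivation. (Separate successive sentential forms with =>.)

S => Q   [S -> Q]
Q => QoX   [Q -> Q o X]
QoX => QoXoX   [Q -> Q o X]
QoXoX => QoXoXoX   [Q -> Q o X]
QoXoXoX => QfoXoXoX   [Q -> Q f]
QfoXoXoX => ofoXoXoX   [Q -> o]
ofoXoXoX => ofofoXoX   [X -> f]
ofofoXoX => ofofofoX   [X -> f]
ofofofoX => ofofofof   [X -> f]

S => Q => QoX => QoXoX => QoXoXoX => QfoXoXoX => ofoXoXoX => ofofoXoX => ofofofoX => ofofofof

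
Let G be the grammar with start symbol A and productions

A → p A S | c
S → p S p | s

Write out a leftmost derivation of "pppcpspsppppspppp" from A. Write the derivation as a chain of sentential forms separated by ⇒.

A ⇒ pAS ⇒ ppASS ⇒ pppASSS ⇒ pppcSSS ⇒ pppcpSpSS ⇒ pppcpspSS ⇒ pppcpspsS ⇒ pppcpspspSp ⇒ pppcpspsppSpp ⇒ pppcpspspppSppp ⇒ pppcpspsppppSpppp ⇒ pppcpspsppppspppp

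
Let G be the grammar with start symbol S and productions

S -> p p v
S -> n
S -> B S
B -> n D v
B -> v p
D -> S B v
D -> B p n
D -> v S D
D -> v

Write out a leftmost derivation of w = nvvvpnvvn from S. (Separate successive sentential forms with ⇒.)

S ⇒ BS ⇒ nDvS ⇒ nvvS ⇒ nvvBS ⇒ nvvvpS ⇒ nvvvpBS ⇒ nvvvpnDvS ⇒ nvvvpnvvS ⇒ nvvvpnvvn

S ⇒ BS   [S -> B S]
BS ⇒ nDvS   [B -> n D v]
nDvS ⇒ nvvS   [D -> v]
nvvS ⇒ nvvBS   [S -> B S]
nvvBS ⇒ nvvvpS   [B -> v p]
nvvvpS ⇒ nvvvpBS   [S -> B S]
nvvvpBS ⇒ nvvvpnDvS   [B -> n D v]
nvvvpnDvS ⇒ nvvvpnvvS   [D -> v]
nvvvpnvvS ⇒ nvvvpnvvn   [S -> n]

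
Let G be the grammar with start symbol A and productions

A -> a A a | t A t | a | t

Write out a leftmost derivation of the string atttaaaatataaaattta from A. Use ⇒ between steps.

A ⇒ aAa ⇒ atAta ⇒ attAtta ⇒ atttAttta ⇒ atttaAattta ⇒ atttaaAaattta ⇒ atttaaaAaaattta ⇒ atttaaaaAaaaattta ⇒ atttaaaatAtaaaattta ⇒ atttaaaatataaaattta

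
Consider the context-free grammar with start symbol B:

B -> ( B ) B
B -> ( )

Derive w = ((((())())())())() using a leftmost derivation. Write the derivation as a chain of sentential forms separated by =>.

B => (B)B => ((B)B)B => (((B)B)B)B => ((((B)B)B)B)B => ((((())B)B)B)B => ((((())())B)B)B => ((((())())())B)B => ((((())())())())B => ((((())())())())()

B => (B)B   [B -> ( B ) B]
(B)B => ((B)B)B   [B -> ( B ) B]
((B)B)B => (((B)B)B)B   [B -> ( B ) B]
(((B)B)B)B => ((((B)B)B)B)B   [B -> ( B ) B]
((((B)B)B)B)B => ((((())B)B)B)B   [B -> ( )]
((((())B)B)B)B => ((((())())B)B)B   [B -> ( )]
((((())())B)B)B => ((((())())())B)B   [B -> ( )]
((((())())())B)B => ((((())())())())B   [B -> ( )]
((((())())())())B => ((((())())())())()   [B -> ( )]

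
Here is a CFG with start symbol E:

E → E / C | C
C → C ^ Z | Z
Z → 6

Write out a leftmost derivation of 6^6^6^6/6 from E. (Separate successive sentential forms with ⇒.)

E ⇒ E/C   [E → E / C]
E/C ⇒ C/C   [E → C]
C/C ⇒ C^Z/C   [C → C ^ Z]
C^Z/C ⇒ C^Z^Z/C   [C → C ^ Z]
C^Z^Z/C ⇒ C^Z^Z^Z/C   [C → C ^ Z]
C^Z^Z^Z/C ⇒ Z^Z^Z^Z/C   [C → Z]
Z^Z^Z^Z/C ⇒ 6^Z^Z^Z/C   [Z → 6]
6^Z^Z^Z/C ⇒ 6^6^Z^Z/C   [Z → 6]
6^6^Z^Z/C ⇒ 6^6^6^Z/C   [Z → 6]
6^6^6^Z/C ⇒ 6^6^6^6/C   [Z → 6]
6^6^6^6/C ⇒ 6^6^6^6/Z   [C → Z]
6^6^6^6/Z ⇒ 6^6^6^6/6   [Z → 6]

E⇒E/C⇒C/C⇒C^Z/C⇒C^Z^Z/C⇒C^Z^Z^Z/C⇒Z^Z^Z^Z/C⇒6^Z^Z^Z/C⇒6^6^Z^Z/C⇒6^6^6^Z/C⇒6^6^6^6/C⇒6^6^6^6/Z⇒6^6^6^6/6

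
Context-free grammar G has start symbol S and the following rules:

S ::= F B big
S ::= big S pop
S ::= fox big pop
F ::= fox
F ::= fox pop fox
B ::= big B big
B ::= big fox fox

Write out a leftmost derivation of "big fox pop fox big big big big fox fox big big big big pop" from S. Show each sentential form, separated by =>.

S => big S pop   [S ::= big S pop]
big S pop => big F B big pop   [S ::= F B big]
big F B big pop => big fox pop fox B big pop   [F ::= fox pop fox]
big fox pop fox B big pop => big fox pop fox big B big big pop   [B ::= big B big]
big fox pop fox big B big big pop => big fox pop fox big big B big big big pop   [B ::= big B big]
big fox pop fox big big B big big big pop => big fox pop fox big big big B big big big big pop   [B ::= big B big]
big fox pop fox big big big B big big big big pop => big fox pop fox big big big big fox fox big big big big pop   [B ::= big fox fox]

S => big S pop => big F B big pop => big fox pop fox B big pop => big fox pop fox big B big big pop => big fox pop fox big big B big big big pop => big fox pop fox big big big B big big big big pop => big fox pop fox big big big big fox fox big big big big pop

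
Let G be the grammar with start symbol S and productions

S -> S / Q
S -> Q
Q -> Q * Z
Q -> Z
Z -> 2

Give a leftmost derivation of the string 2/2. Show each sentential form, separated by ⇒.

S⇒S/Q⇒Q/Q⇒Z/Q⇒2/Q⇒2/Z⇒2/2

S ⇒ S/Q   [S -> S / Q]
S/Q ⇒ Q/Q   [S -> Q]
Q/Q ⇒ Z/Q   [Q -> Z]
Z/Q ⇒ 2/Q   [Z -> 2]
2/Q ⇒ 2/Z   [Q -> Z]
2/Z ⇒ 2/2   [Z -> 2]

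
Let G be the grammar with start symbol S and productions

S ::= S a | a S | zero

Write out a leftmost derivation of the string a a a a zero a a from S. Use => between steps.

S => S a => a S a => a a S a => a a a S a => a a a a S a => a a a a S a a => a a a a zero a a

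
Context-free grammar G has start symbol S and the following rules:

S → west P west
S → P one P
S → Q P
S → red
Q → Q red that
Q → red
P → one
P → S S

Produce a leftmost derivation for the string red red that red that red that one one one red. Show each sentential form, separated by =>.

S => Q P   [S → Q P]
Q P => Q red that P   [Q → Q red that]
Q red that P => Q red that red that P   [Q → Q red that]
Q red that red that P => Q red that red that red that P   [Q → Q red that]
Q red that red that red that P => red red that red that red that P   [Q → red]
red red that red that red that P => red red that red that red that S S   [P → S S]
red red that red that red that S S => red red that red that red that P one P S   [S → P one P]
red red that red that red that P one P S => red red that red that red that one one P S   [P → one]
red red that red that red that one one P S => red red that red that red that one one one S   [P → one]
red red that red that red that one one one S => red red that red that red that one one one red   [S → red]

S => Q P => Q red that P => Q red that red that P => Q red that red that red that P => red red that red that red that P => red red that red that red that S S => red red that red that red that P one P S => red red that red that red that one one P S => red red that red that red that one one one S => red red that red that red that one one one red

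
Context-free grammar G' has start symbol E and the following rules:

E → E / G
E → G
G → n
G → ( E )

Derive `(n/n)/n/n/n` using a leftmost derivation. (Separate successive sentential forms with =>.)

E=>E/G=>E/G/G=>E/G/G/G=>G/G/G/G=>(E)/G/G/G=>(E/G)/G/G/G=>(G/G)/G/G/G=>(n/G)/G/G/G=>(n/n)/G/G/G=>(n/n)/n/G/G=>(n/n)/n/n/G=>(n/n)/n/n/n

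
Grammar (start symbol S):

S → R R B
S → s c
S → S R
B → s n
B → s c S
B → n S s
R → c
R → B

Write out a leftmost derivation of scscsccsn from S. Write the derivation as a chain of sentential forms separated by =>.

S => SR => SRR => scRR => scBR => scscSR => scscSRR => scscscRR => scscsccR => scscsccB => scscsccsn

S => SR   [S → S R]
SR => SRR   [S → S R]
SRR => scRR   [S → s c]
scRR => scBR   [R → B]
scBR => scscSR   [B → s c S]
scscSR => scscSRR   [S → S R]
scscSRR => scscscRR   [S → s c]
scscscRR => scscsccR   [R → c]
scscsccR => scscsccB   [R → B]
scscsccB => scscsccsn   [B → s n]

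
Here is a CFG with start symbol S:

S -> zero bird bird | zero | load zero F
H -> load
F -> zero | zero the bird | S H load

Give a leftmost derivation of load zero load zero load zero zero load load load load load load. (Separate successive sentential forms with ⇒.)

S ⇒ load zero F ⇒ load zero S H load ⇒ load zero load zero F H load ⇒ load zero load zero S H load H load ⇒ load zero load zero load zero F H load H load ⇒ load zero load zero load zero S H load H load H load ⇒ load zero load zero load zero zero H load H load H load ⇒ load zero load zero load zero zero load load H load H load ⇒ load zero load zero load zero zero load load load load H load ⇒ load zero load zero load zero zero load load load load load load

S ⇒ load zero F   [S -> load zero F]
load zero F ⇒ load zero S H load   [F -> S H load]
load zero S H load ⇒ load zero load zero F H load   [S -> load zero F]
load zero load zero F H load ⇒ load zero load zero S H load H load   [F -> S H load]
load zero load zero S H load H load ⇒ load zero load zero load zero F H load H load   [S -> load zero F]
load zero load zero load zero F H load H load ⇒ load zero load zero load zero S H load H load H load   [F -> S H load]
load zero load zero load zero S H load H load H load ⇒ load zero load zero load zero zero H load H load H load   [S -> zero]
load zero load zero load zero zero H load H load H load ⇒ load zero load zero load zero zero load load H load H load   [H -> load]
load zero load zero load zero zero load load H load H load ⇒ load zero load zero load zero zero load load load load H load   [H -> load]
load zero load zero load zero zero load load load load H load ⇒ load zero load zero load zero zero load load load load load load   [H -> load]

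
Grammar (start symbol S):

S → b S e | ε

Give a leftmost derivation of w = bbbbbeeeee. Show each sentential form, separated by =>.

S => bSe => bbSee => bbbSeee => bbbbSeeee => bbbbbSeeeee => bbbbbeeeee

S => bSe   [S → b S e]
bSe => bbSee   [S → b S e]
bbSee => bbbSeee   [S → b S e]
bbbSeee => bbbbSeeee   [S → b S e]
bbbbSeeee => bbbbbSeeeee   [S → b S e]
bbbbbSeeeee => bbbbbeeeee   [S → ε]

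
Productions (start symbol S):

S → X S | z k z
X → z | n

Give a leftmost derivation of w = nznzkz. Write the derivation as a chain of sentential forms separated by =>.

S => XS => nS => nXS => nzS => nzXS => nznS => nznzkz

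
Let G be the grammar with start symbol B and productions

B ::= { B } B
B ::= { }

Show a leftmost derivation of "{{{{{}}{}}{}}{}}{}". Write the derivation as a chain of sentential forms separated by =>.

B => {B}B => {{B}B}B => {{{B}B}B}B => {{{{B}B}B}B}B => {{{{{}}B}B}B}B => {{{{{}}{}}B}B}B => {{{{{}}{}}{}}B}B => {{{{{}}{}}{}}{}}B => {{{{{}}{}}{}}{}}{}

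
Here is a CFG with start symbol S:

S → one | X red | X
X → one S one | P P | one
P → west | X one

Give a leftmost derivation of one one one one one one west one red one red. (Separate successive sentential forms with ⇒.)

S ⇒ X red   [S → X red]
X red ⇒ one S one red   [X → one S one]
one S one red ⇒ one X red one red   [S → X red]
one X red one red ⇒ one one S one red one red   [X → one S one]
one one S one red one red ⇒ one one X one red one red   [S → X]
one one X one red one red ⇒ one one P P one red one red   [X → P P]
one one P P one red one red ⇒ one one X one P one red one red   [P → X one]
one one X one P one red one red ⇒ one one one S one one P one red one red   [X → one S one]
one one one S one one P one red one red ⇒ one one one one one one P one red one red   [S → one]
one one one one one one P one red one red ⇒ one one one one one one west one red one red   [P → west]

S ⇒ X red ⇒ one S one red ⇒ one X red one red ⇒ one one S one red one red ⇒ one one X one red one red ⇒ one one P P one red one red ⇒ one one X one P one red one red ⇒ one one one S one one P one red one red ⇒ one one one one one one P one red one red ⇒ one one one one one one west one red one red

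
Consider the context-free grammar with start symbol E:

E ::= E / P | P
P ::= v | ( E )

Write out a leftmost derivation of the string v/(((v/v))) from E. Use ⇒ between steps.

E ⇒ E/P ⇒ P/P ⇒ v/P ⇒ v/(E) ⇒ v/(P) ⇒ v/((E)) ⇒ v/((P)) ⇒ v/(((E))) ⇒ v/(((E/P))) ⇒ v/(((P/P))) ⇒ v/(((v/P))) ⇒ v/(((v/v)))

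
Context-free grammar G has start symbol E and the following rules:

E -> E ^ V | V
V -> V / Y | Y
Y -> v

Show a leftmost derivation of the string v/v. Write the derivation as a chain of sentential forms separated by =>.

E => V   [E -> V]
V => V/Y   [V -> V / Y]
V/Y => Y/Y   [V -> Y]
Y/Y => v/Y   [Y -> v]
v/Y => v/v   [Y -> v]

E=>V=>V/Y=>Y/Y=>v/Y=>v/v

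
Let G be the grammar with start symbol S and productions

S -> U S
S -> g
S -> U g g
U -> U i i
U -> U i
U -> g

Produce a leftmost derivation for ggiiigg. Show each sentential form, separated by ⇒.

S ⇒ US ⇒ gS ⇒ gUgg ⇒ gUiigg ⇒ gUiiigg ⇒ ggiiigg

S ⇒ US   [S -> U S]
US ⇒ gS   [U -> g]
gS ⇒ gUgg   [S -> U g g]
gUgg ⇒ gUiigg   [U -> U i i]
gUiigg ⇒ gUiiigg   [U -> U i]
gUiiigg ⇒ ggiiigg   [U -> g]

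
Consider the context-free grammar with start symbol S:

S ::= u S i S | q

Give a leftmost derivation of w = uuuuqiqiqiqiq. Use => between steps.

S => uSiS => uuSiSiS => uuuSiSiSiS => uuuuSiSiSiSiS => uuuuqiSiSiSiS => uuuuqiqiSiSiS => uuuuqiqiqiSiS => uuuuqiqiqiqiS => uuuuqiqiqiqiq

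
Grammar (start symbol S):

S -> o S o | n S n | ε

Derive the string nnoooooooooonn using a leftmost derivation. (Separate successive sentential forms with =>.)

S=>nSn=>nnSnn=>nnoSonn=>nnooSoonn=>nnoooSooonn=>nnooooSoooonn=>nnoooooSooooonn=>nnoooooooooonn

S => nSn   [S -> n S n]
nSn => nnSnn   [S -> n S n]
nnSnn => nnoSonn   [S -> o S o]
nnoSonn => nnooSoonn   [S -> o S o]
nnooSoonn => nnoooSooonn   [S -> o S o]
nnoooSooonn => nnooooSoooonn   [S -> o S o]
nnooooSoooonn => nnoooooSooooonn   [S -> o S o]
nnoooooSooooonn => nnoooooooooonn   [S -> ε]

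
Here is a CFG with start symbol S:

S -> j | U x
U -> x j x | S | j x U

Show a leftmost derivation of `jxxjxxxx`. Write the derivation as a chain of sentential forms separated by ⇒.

S ⇒ Ux ⇒ Sx ⇒ Uxx ⇒ jxUxx ⇒ jxSxx ⇒ jxUxxx ⇒ jxxjxxxx

S ⇒ Ux   [S -> U x]
Ux ⇒ Sx   [U -> S]
Sx ⇒ Uxx   [S -> U x]
Uxx ⇒ jxUxx   [U -> j x U]
jxUxx ⇒ jxSxx   [U -> S]
jxSxx ⇒ jxUxxx   [S -> U x]
jxUxxx ⇒ jxxjxxxx   [U -> x j x]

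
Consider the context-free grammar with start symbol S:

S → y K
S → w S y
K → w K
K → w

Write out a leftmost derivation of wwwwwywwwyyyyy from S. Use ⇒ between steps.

S ⇒ wSy   [S → w S y]
wSy ⇒ wwSyy   [S → w S y]
wwSyy ⇒ wwwSyyy   [S → w S y]
wwwSyyy ⇒ wwwwSyyyy   [S → w S y]
wwwwSyyyy ⇒ wwwwwSyyyyy   [S → w S y]
wwwwwSyyyyy ⇒ wwwwwyKyyyyy   [S → y K]
wwwwwyKyyyyy ⇒ wwwwwywKyyyyy   [K → w K]
wwwwwywKyyyyy ⇒ wwwwwywwKyyyyy   [K → w K]
wwwwwywwKyyyyy ⇒ wwwwwywwwyyyyy   [K → w]

S ⇒ wSy ⇒ wwSyy ⇒ wwwSyyy ⇒ wwwwSyyyy ⇒ wwwwwSyyyyy ⇒ wwwwwyKyyyyy ⇒ wwwwwywKyyyyy ⇒ wwwwwywwKyyyyy ⇒ wwwwwywwwyyyyy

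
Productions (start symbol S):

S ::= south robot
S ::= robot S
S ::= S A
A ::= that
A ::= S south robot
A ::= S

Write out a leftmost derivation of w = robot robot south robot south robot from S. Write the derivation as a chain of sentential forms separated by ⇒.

S ⇒ robot S   [S ::= robot S]
robot S ⇒ robot robot S   [S ::= robot S]
robot robot S ⇒ robot robot S A   [S ::= S A]
robot robot S A ⇒ robot robot south robot A   [S ::= south robot]
robot robot south robot A ⇒ robot robot south robot S   [A ::= S]
robot robot south robot S ⇒ robot robot south robot south robot   [S ::= south robot]

S ⇒ robot S ⇒ robot robot S ⇒ robot robot S A ⇒ robot robot south robot A ⇒ robot robot south robot S ⇒ robot robot south robot south robot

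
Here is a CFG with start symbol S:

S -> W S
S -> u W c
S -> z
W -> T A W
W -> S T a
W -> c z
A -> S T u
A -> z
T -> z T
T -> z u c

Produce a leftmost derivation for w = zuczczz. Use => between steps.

S => WS   [S -> W S]
WS => TAWS   [W -> T A W]
TAWS => zucAWS   [T -> z u c]
zucAWS => zuczWS   [A -> z]
zuczWS => zuczczS   [W -> c z]
zuczczS => zuczczz   [S -> z]

S=>WS=>TAWS=>zucAWS=>zuczWS=>zuczczS=>zuczczz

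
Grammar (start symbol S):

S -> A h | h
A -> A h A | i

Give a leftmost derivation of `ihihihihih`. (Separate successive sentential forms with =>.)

S => Ah => AhAh => AhAhAh => AhAhAhAh => AhAhAhAhAh => ihAhAhAhAh => ihihAhAhAh => ihihihAhAh => ihihihihAh => ihihihihih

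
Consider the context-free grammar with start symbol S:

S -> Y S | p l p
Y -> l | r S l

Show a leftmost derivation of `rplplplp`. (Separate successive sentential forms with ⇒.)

S ⇒ YS   [S -> Y S]
YS ⇒ rSlS   [Y -> r S l]
rSlS ⇒ rplplS   [S -> p l p]
rplplS ⇒ rplplplp   [S -> p l p]

S ⇒ YS ⇒ rSlS ⇒ rplplS ⇒ rplplplp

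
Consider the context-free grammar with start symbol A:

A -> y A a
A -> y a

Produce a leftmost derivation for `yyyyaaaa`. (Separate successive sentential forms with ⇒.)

A ⇒ yAa ⇒ yyAaa ⇒ yyyAaaa ⇒ yyyyaaaa

A ⇒ yAa   [A -> y A a]
yAa ⇒ yyAaa   [A -> y A a]
yyAaa ⇒ yyyAaaa   [A -> y A a]
yyyAaaa ⇒ yyyyaaaa   [A -> y a]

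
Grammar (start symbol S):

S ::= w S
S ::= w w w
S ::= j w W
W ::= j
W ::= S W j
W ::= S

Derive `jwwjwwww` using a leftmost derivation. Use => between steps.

S=>jwW=>jwS=>jwwS=>jwwjwW=>jwwjwS=>jwwjwwww

S => jwW   [S ::= j w W]
jwW => jwS   [W ::= S]
jwS => jwwS   [S ::= w S]
jwwS => jwwjwW   [S ::= j w W]
jwwjwW => jwwjwS   [W ::= S]
jwwjwS => jwwjwwww   [S ::= w w w]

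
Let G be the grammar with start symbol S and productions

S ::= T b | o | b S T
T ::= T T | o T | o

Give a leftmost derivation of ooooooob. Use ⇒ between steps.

S ⇒ Tb ⇒ oTb ⇒ ooTb ⇒ ooTTb ⇒ oooTTb ⇒ ooooTb ⇒ oooooTb ⇒ ooooooTb ⇒ ooooooob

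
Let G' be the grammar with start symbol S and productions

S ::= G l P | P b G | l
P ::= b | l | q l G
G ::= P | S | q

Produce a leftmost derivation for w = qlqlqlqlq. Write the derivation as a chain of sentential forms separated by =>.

S => GlP => PlP => qlGlP => qlPlP => qlqlGlP => qlqlqlP => qlqlqlqlG => qlqlqlqlq

S => GlP   [S ::= G l P]
GlP => PlP   [G ::= P]
PlP => qlGlP   [P ::= q l G]
qlGlP => qlPlP   [G ::= P]
qlPlP => qlqlGlP   [P ::= q l G]
qlqlGlP => qlqlqlP   [G ::= q]
qlqlqlP => qlqlqlqlG   [P ::= q l G]
qlqlqlqlG => qlqlqlqlq   [G ::= q]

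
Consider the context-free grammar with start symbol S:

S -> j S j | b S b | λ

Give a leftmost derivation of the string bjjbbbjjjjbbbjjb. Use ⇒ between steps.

S⇒bSb⇒bjSjb⇒bjjSjjb⇒bjjbSbjjb⇒bjjbbSbbjjb⇒bjjbbbSbbbjjb⇒bjjbbbjSjbbbjjb⇒bjjbbbjjSjjbbbjjb⇒bjjbbbjjjjbbbjjb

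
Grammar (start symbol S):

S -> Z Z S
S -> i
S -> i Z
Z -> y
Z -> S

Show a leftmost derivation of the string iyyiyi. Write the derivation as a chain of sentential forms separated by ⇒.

S ⇒ iZ   [S -> i Z]
iZ ⇒ iS   [Z -> S]
iS ⇒ iZZS   [S -> Z Z S]
iZZS ⇒ iSZS   [Z -> S]
iSZS ⇒ iZZSZS   [S -> Z Z S]
iZZSZS ⇒ iyZSZS   [Z -> y]
iyZSZS ⇒ iyySZS   [Z -> y]
iyySZS ⇒ iyyiZS   [S -> i]
iyyiZS ⇒ iyyiyS   [Z -> y]
iyyiyS ⇒ iyyiyi   [S -> i]

S ⇒ iZ ⇒ iS ⇒ iZZS ⇒ iSZS ⇒ iZZSZS ⇒ iyZSZS ⇒ iyySZS ⇒ iyyiZS ⇒ iyyiyS ⇒ iyyiyi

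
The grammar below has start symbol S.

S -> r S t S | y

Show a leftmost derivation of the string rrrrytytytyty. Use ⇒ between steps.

S ⇒ rStS ⇒ rrStStS ⇒ rrrStStStS ⇒ rrrrStStStStS ⇒ rrrrytStStStS ⇒ rrrrytytStStS ⇒ rrrrytytytStS ⇒ rrrrytytytytS ⇒ rrrrytytytyty

S ⇒ rStS   [S -> r S t S]
rStS ⇒ rrStStS   [S -> r S t S]
rrStStS ⇒ rrrStStStS   [S -> r S t S]
rrrStStStS ⇒ rrrrStStStStS   [S -> r S t S]
rrrrStStStStS ⇒ rrrrytStStStS   [S -> y]
rrrrytStStStS ⇒ rrrrytytStStS   [S -> y]
rrrrytytStStS ⇒ rrrrytytytStS   [S -> y]
rrrrytytytStS ⇒ rrrrytytytytS   [S -> y]
rrrrytytytytS ⇒ rrrrytytytyty   [S -> y]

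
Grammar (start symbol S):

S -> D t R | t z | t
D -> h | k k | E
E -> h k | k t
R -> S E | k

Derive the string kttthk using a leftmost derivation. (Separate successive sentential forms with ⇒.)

S ⇒ DtR ⇒ EtR ⇒ kttR ⇒ kttSE ⇒ ktttE ⇒ kttthk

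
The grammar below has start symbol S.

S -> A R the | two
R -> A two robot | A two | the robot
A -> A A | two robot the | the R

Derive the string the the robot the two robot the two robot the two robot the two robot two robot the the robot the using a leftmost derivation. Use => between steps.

S => A R the => A A R the => A A A R the => the R A A R the => the the robot A A R the => the the robot the R A R the => the the robot the A two robot A R the => the the robot the A A two robot A R the => the the robot the A A A two robot A R the => the the robot the two robot the A A two robot A R the => the the robot the two robot the two robot the A two robot A R the => the the robot the two robot the two robot the two robot the two robot A R the => the the robot the two robot the two robot the two robot the two robot two robot the R the => the the robot the two robot the two robot the two robot the two robot two robot the the robot the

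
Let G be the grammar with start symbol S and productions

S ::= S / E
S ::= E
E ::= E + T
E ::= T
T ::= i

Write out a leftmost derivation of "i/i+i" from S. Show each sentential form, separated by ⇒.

S ⇒ S/E ⇒ E/E ⇒ T/E ⇒ i/E ⇒ i/E+T ⇒ i/T+T ⇒ i/i+T ⇒ i/i+i

S ⇒ S/E   [S ::= S / E]
S/E ⇒ E/E   [S ::= E]
E/E ⇒ T/E   [E ::= T]
T/E ⇒ i/E   [T ::= i]
i/E ⇒ i/E+T   [E ::= E + T]
i/E+T ⇒ i/T+T   [E ::= T]
i/T+T ⇒ i/i+T   [T ::= i]
i/i+T ⇒ i/i+i   [T ::= i]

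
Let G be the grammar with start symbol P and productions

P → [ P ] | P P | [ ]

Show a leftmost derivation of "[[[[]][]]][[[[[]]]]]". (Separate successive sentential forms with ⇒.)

P⇒PP⇒[P]P⇒[[P]]P⇒[[PP]]P⇒[[[P]P]]P⇒[[[[]]P]]P⇒[[[[]][]]]P⇒[[[[]][]]][P]⇒[[[[]][]]][[P]]⇒[[[[]][]]][[[P]]]⇒[[[[]][]]][[[[P]]]]⇒[[[[]][]]][[[[[]]]]]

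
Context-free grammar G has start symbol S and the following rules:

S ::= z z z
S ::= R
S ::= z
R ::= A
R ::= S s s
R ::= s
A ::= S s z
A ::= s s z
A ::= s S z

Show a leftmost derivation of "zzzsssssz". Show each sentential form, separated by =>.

S => R   [S ::= R]
R => A   [R ::= A]
A => Ssz   [A ::= S s z]
Ssz => Rsz   [S ::= R]
Rsz => Ssssz   [R ::= S s s]
Ssssz => Rsssz   [S ::= R]
Rsssz => Ssssssz   [R ::= S s s]
Ssssssz => zzzsssssz   [S ::= z z z]

S=>R=>A=>Ssz=>Rsz=>Ssssz=>Rsssz=>Ssssssz=>zzzsssssz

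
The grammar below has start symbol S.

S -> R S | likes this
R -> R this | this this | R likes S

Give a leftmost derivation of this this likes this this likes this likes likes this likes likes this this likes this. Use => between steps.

S => R S => R this S => R likes S this S => R likes S likes S this S => R likes S likes S likes S this S => this this likes S likes S likes S this S => this this likes R S likes S likes S this S => this this likes this this S likes S likes S this S => this this likes this this likes this likes S likes S this S => this this likes this this likes this likes likes this likes S this S => this this likes this this likes this likes likes this likes likes this this S => this this likes this this likes this likes likes this likes likes this this likes this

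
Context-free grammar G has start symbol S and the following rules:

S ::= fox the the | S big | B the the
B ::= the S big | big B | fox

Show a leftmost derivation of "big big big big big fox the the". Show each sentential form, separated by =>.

S => B the the => big B the the => big big B the the => big big big B the the => big big big big B the the => big big big big big B the the => big big big big big fox the the

S => B the the   [S ::= B the the]
B the the => big B the the   [B ::= big B]
big B the the => big big B the the   [B ::= big B]
big big B the the => big big big B the the   [B ::= big B]
big big big B the the => big big big big B the the   [B ::= big B]
big big big big B the the => big big big big big B the the   [B ::= big B]
big big big big big B the the => big big big big big fox the the   [B ::= fox]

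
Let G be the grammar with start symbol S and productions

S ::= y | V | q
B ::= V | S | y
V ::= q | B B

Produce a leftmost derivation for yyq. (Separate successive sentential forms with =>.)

S => V => BB => yB => yS => yV => yBB => ySB => yyB => yyS => yyV => yyq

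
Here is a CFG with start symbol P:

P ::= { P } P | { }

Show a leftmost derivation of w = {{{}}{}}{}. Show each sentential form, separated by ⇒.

P ⇒ {P}P ⇒ {{P}P}P ⇒ {{{}}P}P ⇒ {{{}}{}}P ⇒ {{{}}{}}{}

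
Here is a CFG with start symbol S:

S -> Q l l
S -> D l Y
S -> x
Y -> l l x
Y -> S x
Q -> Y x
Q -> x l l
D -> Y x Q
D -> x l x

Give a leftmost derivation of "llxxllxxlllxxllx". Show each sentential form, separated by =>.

S=>DlY=>YxQlY=>llxxQlY=>llxxYxlY=>llxxllxxlY=>llxxllxxlSx=>llxxllxxlQllx=>llxxllxxlYxllx=>llxxllxxlllxxllx

S => DlY   [S -> D l Y]
DlY => YxQlY   [D -> Y x Q]
YxQlY => llxxQlY   [Y -> l l x]
llxxQlY => llxxYxlY   [Q -> Y x]
llxxYxlY => llxxllxxlY   [Y -> l l x]
llxxllxxlY => llxxllxxlSx   [Y -> S x]
llxxllxxlSx => llxxllxxlQllx   [S -> Q l l]
llxxllxxlQllx => llxxllxxlYxllx   [Q -> Y x]
llxxllxxlYxllx => llxxllxxlllxxllx   [Y -> l l x]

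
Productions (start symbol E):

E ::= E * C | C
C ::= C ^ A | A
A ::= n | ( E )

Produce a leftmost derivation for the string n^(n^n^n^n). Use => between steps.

E => C   [E ::= C]
C => C^A   [C ::= C ^ A]
C^A => A^A   [C ::= A]
A^A => n^A   [A ::= n]
n^A => n^(E)   [A ::= ( E )]
n^(E) => n^(C)   [E ::= C]
n^(C) => n^(C^A)   [C ::= C ^ A]
n^(C^A) => n^(C^A^A)   [C ::= C ^ A]
n^(C^A^A) => n^(C^A^A^A)   [C ::= C ^ A]
n^(C^A^A^A) => n^(A^A^A^A)   [C ::= A]
n^(A^A^A^A) => n^(n^A^A^A)   [A ::= n]
n^(n^A^A^A) => n^(n^n^A^A)   [A ::= n]
n^(n^n^A^A) => n^(n^n^n^A)   [A ::= n]
n^(n^n^n^A) => n^(n^n^n^n)   [A ::= n]

E => C => C^A => A^A => n^A => n^(E) => n^(C) => n^(C^A) => n^(C^A^A) => n^(C^A^A^A) => n^(A^A^A^A) => n^(n^A^A^A) => n^(n^n^A^A) => n^(n^n^n^A) => n^(n^n^n^n)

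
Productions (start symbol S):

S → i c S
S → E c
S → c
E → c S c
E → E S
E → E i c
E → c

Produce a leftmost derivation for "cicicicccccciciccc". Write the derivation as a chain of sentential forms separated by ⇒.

S ⇒ Ec ⇒ ESc ⇒ cScSc ⇒ cicScSc ⇒ cicicScSc ⇒ cicicicScSc ⇒ cicicicccSc ⇒ cicicicccEcc ⇒ cicicicccEiccc ⇒ cicicicccEiciccc ⇒ ciciciccccSciciccc ⇒ cicicicccccciciccc

S ⇒ Ec   [S → E c]
Ec ⇒ ESc   [E → E S]
ESc ⇒ cScSc   [E → c S c]
cScSc ⇒ cicScSc   [S → i c S]
cicScSc ⇒ cicicScSc   [S → i c S]
cicicScSc ⇒ cicicicScSc   [S → i c S]
cicicicScSc ⇒ cicicicccSc   [S → c]
cicicicccSc ⇒ cicicicccEcc   [S → E c]
cicicicccEcc ⇒ cicicicccEiccc   [E → E i c]
cicicicccEiccc ⇒ cicicicccEiciccc   [E → E i c]
cicicicccEiciccc ⇒ ciciciccccSciciccc   [E → c S c]
ciciciccccSciciccc ⇒ cicicicccccciciccc   [S → c]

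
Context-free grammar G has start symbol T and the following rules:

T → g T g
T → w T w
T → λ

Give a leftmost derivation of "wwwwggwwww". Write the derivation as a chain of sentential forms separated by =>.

T => wTw   [T → w T w]
wTw => wwTww   [T → w T w]
wwTww => wwwTwww   [T → w T w]
wwwTwww => wwwwTwwww   [T → w T w]
wwwwTwwww => wwwwgTgwwww   [T → g T g]
wwwwgTgwwww => wwwwggwwww   [T → λ]

T=>wTw=>wwTww=>wwwTwww=>wwwwTwwww=>wwwwgTgwwww=>wwwwggwwww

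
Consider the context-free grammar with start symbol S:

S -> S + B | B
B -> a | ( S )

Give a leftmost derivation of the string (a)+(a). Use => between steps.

S => S+B   [S -> S + B]
S+B => B+B   [S -> B]
B+B => (S)+B   [B -> ( S )]
(S)+B => (B)+B   [S -> B]
(B)+B => (a)+B   [B -> a]
(a)+B => (a)+(S)   [B -> ( S )]
(a)+(S) => (a)+(B)   [S -> B]
(a)+(B) => (a)+(a)   [B -> a]

S => S+B => B+B => (S)+B => (B)+B => (a)+B => (a)+(S) => (a)+(B) => (a)+(a)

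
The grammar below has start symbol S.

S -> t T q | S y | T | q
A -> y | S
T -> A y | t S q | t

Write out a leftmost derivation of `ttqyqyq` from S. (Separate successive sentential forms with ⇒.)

S ⇒ tTq ⇒ tAyq ⇒ tSyq ⇒ tTyq ⇒ ttSqyq ⇒ ttSyqyq ⇒ ttqyqyq

S ⇒ tTq   [S -> t T q]
tTq ⇒ tAyq   [T -> A y]
tAyq ⇒ tSyq   [A -> S]
tSyq ⇒ tTyq   [S -> T]
tTyq ⇒ ttSqyq   [T -> t S q]
ttSqyq ⇒ ttSyqyq   [S -> S y]
ttSyqyq ⇒ ttqyqyq   [S -> q]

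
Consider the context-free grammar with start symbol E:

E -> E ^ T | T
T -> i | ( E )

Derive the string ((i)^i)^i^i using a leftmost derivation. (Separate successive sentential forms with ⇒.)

E⇒E^T⇒E^T^T⇒T^T^T⇒(E)^T^T⇒(E^T)^T^T⇒(T^T)^T^T⇒((E)^T)^T^T⇒((T)^T)^T^T⇒((i)^T)^T^T⇒((i)^i)^T^T⇒((i)^i)^i^T⇒((i)^i)^i^i

E ⇒ E^T   [E -> E ^ T]
E^T ⇒ E^T^T   [E -> E ^ T]
E^T^T ⇒ T^T^T   [E -> T]
T^T^T ⇒ (E)^T^T   [T -> ( E )]
(E)^T^T ⇒ (E^T)^T^T   [E -> E ^ T]
(E^T)^T^T ⇒ (T^T)^T^T   [E -> T]
(T^T)^T^T ⇒ ((E)^T)^T^T   [T -> ( E )]
((E)^T)^T^T ⇒ ((T)^T)^T^T   [E -> T]
((T)^T)^T^T ⇒ ((i)^T)^T^T   [T -> i]
((i)^T)^T^T ⇒ ((i)^i)^T^T   [T -> i]
((i)^i)^T^T ⇒ ((i)^i)^i^T   [T -> i]
((i)^i)^i^T ⇒ ((i)^i)^i^i   [T -> i]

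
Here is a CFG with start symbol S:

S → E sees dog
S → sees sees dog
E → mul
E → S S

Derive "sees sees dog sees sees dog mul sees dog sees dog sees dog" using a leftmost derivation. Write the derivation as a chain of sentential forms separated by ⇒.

S ⇒ E sees dog ⇒ S S sees dog ⇒ sees sees dog S sees dog ⇒ sees sees dog E sees dog sees dog ⇒ sees sees dog S S sees dog sees dog ⇒ sees sees dog sees sees dog S sees dog sees dog ⇒ sees sees dog sees sees dog E sees dog sees dog sees dog ⇒ sees sees dog sees sees dog mul sees dog sees dog sees dog

S ⇒ E sees dog   [S → E sees dog]
E sees dog ⇒ S S sees dog   [E → S S]
S S sees dog ⇒ sees sees dog S sees dog   [S → sees sees dog]
sees sees dog S sees dog ⇒ sees sees dog E sees dog sees dog   [S → E sees dog]
sees sees dog E sees dog sees dog ⇒ sees sees dog S S sees dog sees dog   [E → S S]
sees sees dog S S sees dog sees dog ⇒ sees sees dog sees sees dog S sees dog sees dog   [S → sees sees dog]
sees sees dog sees sees dog S sees dog sees dog ⇒ sees sees dog sees sees dog E sees dog sees dog sees dog   [S → E sees dog]
sees sees dog sees sees dog E sees dog sees dog sees dog ⇒ sees sees dog sees sees dog mul sees dog sees dog sees dog   [E → mul]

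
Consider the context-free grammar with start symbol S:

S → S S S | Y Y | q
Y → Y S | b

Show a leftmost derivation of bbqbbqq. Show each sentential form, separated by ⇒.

S ⇒ SSS ⇒ YYSS ⇒ YSYSS ⇒ bSYSS ⇒ bYYYSS ⇒ bYSYYSS ⇒ bbSYYSS ⇒ bbqYYSS ⇒ bbqbYSS ⇒ bbqbbSS ⇒ bbqbbqS ⇒ bbqbbqq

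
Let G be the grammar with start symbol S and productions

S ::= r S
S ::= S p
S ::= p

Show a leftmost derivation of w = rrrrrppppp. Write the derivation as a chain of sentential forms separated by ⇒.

S ⇒ Sp   [S ::= S p]
Sp ⇒ rSp   [S ::= r S]
rSp ⇒ rrSp   [S ::= r S]
rrSp ⇒ rrrSp   [S ::= r S]
rrrSp ⇒ rrrrSp   [S ::= r S]
rrrrSp ⇒ rrrrSpp   [S ::= S p]
rrrrSpp ⇒ rrrrSppp   [S ::= S p]
rrrrSppp ⇒ rrrrrSppp   [S ::= r S]
rrrrrSppp ⇒ rrrrrSpppp   [S ::= S p]
rrrrrSpppp ⇒ rrrrrppppp   [S ::= p]

S⇒Sp⇒rSp⇒rrSp⇒rrrSp⇒rrrrSp⇒rrrrSpp⇒rrrrSppp⇒rrrrrSppp⇒rrrrrSpppp⇒rrrrrppppp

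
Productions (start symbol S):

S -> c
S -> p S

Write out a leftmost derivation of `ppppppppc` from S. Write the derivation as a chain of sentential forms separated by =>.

S => pS   [S -> p S]
pS => ppS   [S -> p S]
ppS => pppS   [S -> p S]
pppS => ppppS   [S -> p S]
ppppS => pppppS   [S -> p S]
pppppS => ppppppS   [S -> p S]
ppppppS => pppppppS   [S -> p S]
pppppppS => ppppppppS   [S -> p S]
ppppppppS => ppppppppc   [S -> c]

S=>pS=>ppS=>pppS=>ppppS=>pppppS=>ppppppS=>pppppppS=>ppppppppS=>ppppppppc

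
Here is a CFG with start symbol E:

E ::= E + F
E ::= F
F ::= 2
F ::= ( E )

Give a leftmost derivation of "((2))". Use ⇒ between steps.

E ⇒ F ⇒ (E) ⇒ (F) ⇒ ((E)) ⇒ ((F)) ⇒ ((2))

E ⇒ F   [E ::= F]
F ⇒ (E)   [F ::= ( E )]
(E) ⇒ (F)   [E ::= F]
(F) ⇒ ((E))   [F ::= ( E )]
((E)) ⇒ ((F))   [E ::= F]
((F)) ⇒ ((2))   [F ::= 2]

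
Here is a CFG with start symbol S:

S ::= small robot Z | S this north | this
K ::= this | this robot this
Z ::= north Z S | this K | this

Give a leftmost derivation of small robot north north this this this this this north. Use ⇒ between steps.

S ⇒ small robot Z ⇒ small robot north Z S ⇒ small robot north north Z S S ⇒ small robot north north this K S S ⇒ small robot north north this this S S ⇒ small robot north north this this this S ⇒ small robot north north this this this S this north ⇒ small robot north north this this this this this north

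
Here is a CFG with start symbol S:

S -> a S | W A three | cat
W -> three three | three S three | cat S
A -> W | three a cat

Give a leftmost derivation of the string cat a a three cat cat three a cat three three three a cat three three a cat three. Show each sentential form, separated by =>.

S => W A three   [S -> W A three]
W A three => cat S A three   [W -> cat S]
cat S A three => cat a S A three   [S -> a S]
cat a S A three => cat a a S A three   [S -> a S]
cat a a S A three => cat a a W A three A three   [S -> W A three]
cat a a W A three A three => cat a a three S three A three A three   [W -> three S three]
cat a a three S three A three A three => cat a a three W A three three A three A three   [S -> W A three]
cat a a three W A three three A three A three => cat a a three cat S A three three A three A three   [W -> cat S]
cat a a three cat S A three three A three A three => cat a a three cat cat A three three A three A three   [S -> cat]
cat a a three cat cat A three three A three A three => cat a a three cat cat three a cat three three A three A three   [A -> three a cat]
cat a a three cat cat three a cat three three A three A three => cat a a three cat cat three a cat three three three a cat three A three   [A -> three a cat]
cat a a three cat cat three a cat three three three a cat three A three => cat a a three cat cat three a cat three three three a cat three three a cat three   [A -> three a cat]

S => W A three => cat S A three => cat a S A three => cat a a S A three => cat a a W A three A three => cat a a three S three A three A three => cat a a three W A three three A three A three => cat a a three cat S A three three A three A three => cat a a three cat cat A three three A three A three => cat a a three cat cat three a cat three three A three A three => cat a a three cat cat three a cat three three three a cat three A three => cat a a three cat cat three a cat three three three a cat three three a cat three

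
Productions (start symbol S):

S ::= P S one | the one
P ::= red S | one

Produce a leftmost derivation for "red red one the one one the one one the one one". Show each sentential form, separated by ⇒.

S ⇒ P S one   [S ::= P S one]
P S one ⇒ red S S one   [P ::= red S]
red S S one ⇒ red P S one S one   [S ::= P S one]
red P S one S one ⇒ red red S S one S one   [P ::= red S]
red red S S one S one ⇒ red red P S one S one S one   [S ::= P S one]
red red P S one S one S one ⇒ red red one S one S one S one   [P ::= one]
red red one S one S one S one ⇒ red red one the one one S one S one   [S ::= the one]
red red one the one one S one S one ⇒ red red one the one one the one one S one   [S ::= the one]
red red one the one one the one one S one ⇒ red red one the one one the one one the one one   [S ::= the one]

S ⇒ P S one ⇒ red S S one ⇒ red P S one S one ⇒ red red S S one S one ⇒ red red P S one S one S one ⇒ red red one S one S one S one ⇒ red red one the one one S one S one ⇒ red red one the one one the one one S one ⇒ red red one the one one the one one the one one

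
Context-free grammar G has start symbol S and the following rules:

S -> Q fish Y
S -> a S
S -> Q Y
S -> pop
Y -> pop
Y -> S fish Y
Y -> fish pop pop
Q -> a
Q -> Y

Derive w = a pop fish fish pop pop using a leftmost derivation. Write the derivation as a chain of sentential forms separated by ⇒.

S ⇒ Q Y ⇒ a Y ⇒ a S fish Y ⇒ a pop fish Y ⇒ a pop fish fish pop pop

S ⇒ Q Y   [S -> Q Y]
Q Y ⇒ a Y   [Q -> a]
a Y ⇒ a S fish Y   [Y -> S fish Y]
a S fish Y ⇒ a pop fish Y   [S -> pop]
a pop fish Y ⇒ a pop fish fish pop pop   [Y -> fish pop pop]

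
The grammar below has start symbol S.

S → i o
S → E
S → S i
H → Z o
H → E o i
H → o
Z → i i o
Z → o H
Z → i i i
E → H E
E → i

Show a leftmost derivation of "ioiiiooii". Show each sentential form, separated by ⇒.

S ⇒ Si ⇒ Ei ⇒ HEi ⇒ EoiEi ⇒ ioiEi ⇒ ioiHEi ⇒ ioiZoEi ⇒ ioiiiooEi ⇒ ioiiiooii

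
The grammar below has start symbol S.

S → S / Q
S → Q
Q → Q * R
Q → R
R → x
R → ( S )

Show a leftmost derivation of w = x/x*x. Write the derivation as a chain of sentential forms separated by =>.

S => S/Q => Q/Q => R/Q => x/Q => x/Q*R => x/R*R => x/x*R => x/x*x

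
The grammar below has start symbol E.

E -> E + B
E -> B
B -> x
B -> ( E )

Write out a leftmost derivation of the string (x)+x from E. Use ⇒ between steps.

E ⇒ E+B ⇒ B+B ⇒ (E)+B ⇒ (B)+B ⇒ (x)+B ⇒ (x)+x

E ⇒ E+B   [E -> E + B]
E+B ⇒ B+B   [E -> B]
B+B ⇒ (E)+B   [B -> ( E )]
(E)+B ⇒ (B)+B   [E -> B]
(B)+B ⇒ (x)+B   [B -> x]
(x)+B ⇒ (x)+x   [B -> x]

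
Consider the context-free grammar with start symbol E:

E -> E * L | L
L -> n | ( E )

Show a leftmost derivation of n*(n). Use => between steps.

E => E*L => L*L => n*L => n*(E) => n*(L) => n*(n)

E => E*L   [E -> E * L]
E*L => L*L   [E -> L]
L*L => n*L   [L -> n]
n*L => n*(E)   [L -> ( E )]
n*(E) => n*(L)   [E -> L]
n*(L) => n*(n)   [L -> n]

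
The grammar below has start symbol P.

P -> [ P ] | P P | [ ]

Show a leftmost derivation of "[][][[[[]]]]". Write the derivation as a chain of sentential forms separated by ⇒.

P ⇒ PP ⇒ []P ⇒ []PP ⇒ [][]P ⇒ [][][P] ⇒ [][][[P]] ⇒ [][][[[P]]] ⇒ [][][[[[]]]]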